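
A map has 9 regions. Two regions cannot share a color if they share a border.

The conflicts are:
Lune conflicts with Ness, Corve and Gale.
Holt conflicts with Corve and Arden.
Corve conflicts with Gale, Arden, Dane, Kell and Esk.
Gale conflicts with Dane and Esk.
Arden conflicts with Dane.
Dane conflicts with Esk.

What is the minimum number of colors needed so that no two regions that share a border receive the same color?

Corve, Gale, Dane, Esk all conflict with each other, so at least 4 colors are needed.
One proper 4-coloring: Lune=2, Holt=2, Ness=1, Corve=1, Gale=3, Arden=3, Dane=2, Kell=2, Esk=4. No two conflicting regions share a color.

4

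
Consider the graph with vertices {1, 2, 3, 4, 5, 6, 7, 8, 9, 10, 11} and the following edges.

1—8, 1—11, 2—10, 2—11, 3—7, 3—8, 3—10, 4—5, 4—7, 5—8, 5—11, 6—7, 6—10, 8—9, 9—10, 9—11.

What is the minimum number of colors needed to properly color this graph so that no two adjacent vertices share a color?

3

The cycle 4-7-3-8-5-4 has odd length 5, so it cannot be 2-colored; at least 3 colors are needed.
3 colors suffice: color red → {7, 8, 10, 11}; color blue → {1, 2, 3, 5, 6, 9}; color green → {4}. No two adjacent vertices share a color.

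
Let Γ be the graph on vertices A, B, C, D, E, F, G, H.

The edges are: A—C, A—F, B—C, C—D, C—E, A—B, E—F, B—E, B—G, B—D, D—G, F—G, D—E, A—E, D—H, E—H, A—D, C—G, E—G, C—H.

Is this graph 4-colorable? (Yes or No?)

B, C, D, E, G form a clique, so at least 5 colors are needed.
So 4 colors are not enough.

No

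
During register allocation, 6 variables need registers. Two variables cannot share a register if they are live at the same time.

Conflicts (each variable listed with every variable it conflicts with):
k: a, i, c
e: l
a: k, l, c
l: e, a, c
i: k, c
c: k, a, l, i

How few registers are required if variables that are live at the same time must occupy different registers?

3

a, l, c pairwise conflict, so at least 3 registers are needed.
Using 3 registers: k=3, e=1, a=2, l=3, i=2, c=1. Each listed conflict is separated.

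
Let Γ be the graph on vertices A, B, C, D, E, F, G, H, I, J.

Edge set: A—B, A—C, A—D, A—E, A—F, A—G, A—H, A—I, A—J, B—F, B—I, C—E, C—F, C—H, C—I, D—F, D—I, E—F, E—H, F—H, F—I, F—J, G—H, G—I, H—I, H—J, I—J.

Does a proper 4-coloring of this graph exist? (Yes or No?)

A, C, F, H, I are pairwise adjacent (a clique of size 5), so at least 5 colors are needed.
So 4 colors are not enough.

No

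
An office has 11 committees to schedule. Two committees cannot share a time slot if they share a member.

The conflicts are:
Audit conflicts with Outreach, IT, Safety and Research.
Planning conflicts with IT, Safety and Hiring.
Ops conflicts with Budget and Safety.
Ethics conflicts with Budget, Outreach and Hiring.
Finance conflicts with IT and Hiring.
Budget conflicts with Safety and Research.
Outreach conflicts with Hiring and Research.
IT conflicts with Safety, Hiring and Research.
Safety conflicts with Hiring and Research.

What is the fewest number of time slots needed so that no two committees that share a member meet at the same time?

Planning, IT, Safety, Hiring are mutually in conflict, so at least 4 time slots are needed.
A valid assignment using 4 time slots: Audit=4, Planning=4, Ops=3, Ethics=4, Finance=1, Budget=2, Outreach=1, IT=2, Safety=1, Hiring=3, Research=3. Every pair that conflicts lands in different time slots.

4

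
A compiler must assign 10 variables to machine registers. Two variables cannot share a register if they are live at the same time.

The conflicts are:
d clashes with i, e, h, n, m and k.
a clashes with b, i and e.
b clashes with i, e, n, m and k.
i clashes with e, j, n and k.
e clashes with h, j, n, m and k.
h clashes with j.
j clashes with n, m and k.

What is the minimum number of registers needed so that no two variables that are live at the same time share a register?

b, i, e, k all conflict with each other, so at least 4 registers are needed.
4 registers suffice: register 1 → {e}; register 2 → {i, h, m}; register 3 → {d, b, j}; register 4 → {a, n, k}. No two conflicting variables share a register.

4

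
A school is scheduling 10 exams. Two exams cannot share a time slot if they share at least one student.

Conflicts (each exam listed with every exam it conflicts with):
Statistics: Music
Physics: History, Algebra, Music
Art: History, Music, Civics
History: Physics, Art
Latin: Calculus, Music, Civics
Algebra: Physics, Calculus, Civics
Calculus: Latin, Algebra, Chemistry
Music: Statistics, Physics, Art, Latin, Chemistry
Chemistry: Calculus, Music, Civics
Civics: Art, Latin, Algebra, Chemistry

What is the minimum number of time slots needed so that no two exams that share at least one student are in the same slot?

3

The cycle Algebra-Civics-Chemistry-Music-Physics-Algebra has odd length 5, so it cannot be 2-colored; at least 3 time slots are needed.
Using 3 time slots: Statistics=2, Physics=2, Art=2, History=1, Latin=2, Algebra=3, Calculus=1, Music=1, Chemistry=2, Civics=1. Each listed conflict is separated.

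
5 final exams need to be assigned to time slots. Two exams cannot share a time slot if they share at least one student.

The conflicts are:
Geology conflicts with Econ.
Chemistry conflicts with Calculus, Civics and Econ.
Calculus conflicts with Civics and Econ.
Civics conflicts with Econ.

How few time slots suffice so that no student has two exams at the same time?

Chemistry, Calculus, Civics, Econ pairwise conflict, so at least 4 time slots are needed.
4 time slots suffice: time slot 1 → {Econ}; time slot 2 → {Geology, Civics}; time slot 3 → {Calculus}; time slot 4 → {Chemistry}. Each listed conflict is separated.

4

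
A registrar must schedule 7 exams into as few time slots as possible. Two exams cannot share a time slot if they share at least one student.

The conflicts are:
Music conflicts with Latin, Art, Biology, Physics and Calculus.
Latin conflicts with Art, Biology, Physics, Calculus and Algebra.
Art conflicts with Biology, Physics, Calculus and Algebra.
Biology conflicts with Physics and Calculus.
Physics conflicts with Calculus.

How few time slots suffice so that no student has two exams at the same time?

Music, Latin, Art, Biology, Physics, Calculus all conflict with each other, so at least 6 time slots are needed.
A valid assignment using 6 time slots: Music=5, Latin=1, Art=2, Biology=4, Physics=6, Calculus=3, Algebra=3. Each listed conflict is separated.

6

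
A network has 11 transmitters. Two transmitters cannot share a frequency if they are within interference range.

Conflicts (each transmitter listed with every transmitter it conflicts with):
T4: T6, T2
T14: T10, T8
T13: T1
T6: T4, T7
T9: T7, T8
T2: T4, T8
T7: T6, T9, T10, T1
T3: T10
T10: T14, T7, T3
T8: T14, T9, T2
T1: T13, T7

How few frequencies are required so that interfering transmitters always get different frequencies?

3

The cycle T14-T10-T7-T9-T8-T14 has odd length 5, so it cannot be 2-colored; at least 3 frequencies are needed.
3 frequencies suffice: frequency 1 → {T4, T13, T7, T3, T8}; frequency 2 → {T6, T9, T2, T10, T1}; frequency 3 → {T14}. No two conflicting transmitters share a frequency.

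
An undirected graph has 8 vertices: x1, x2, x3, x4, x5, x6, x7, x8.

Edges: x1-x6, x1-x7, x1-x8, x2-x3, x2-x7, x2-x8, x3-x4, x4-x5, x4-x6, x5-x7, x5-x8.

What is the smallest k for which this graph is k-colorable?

The cycle x3-x2-x7-x5-x4-x3 has odd length 5, so it cannot be 2-colored; at least 3 colors are needed.
A valid assignment using 3 colors: x1=2, x2=2, x3=3, x4=1, x5=2, x6=3, x7=1, x8=1. No two adjacent vertices share a color.

3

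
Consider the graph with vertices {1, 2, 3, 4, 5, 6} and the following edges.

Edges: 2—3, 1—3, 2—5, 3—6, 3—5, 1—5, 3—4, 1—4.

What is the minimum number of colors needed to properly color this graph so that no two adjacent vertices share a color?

3

1, 3, 5 are mutually adjacent, so at least 3 colors are needed.
3 colors suffice: color a → {3}; color b → {1, 2, 6}; color c → {4, 5}. No two adjacent vertices share a color.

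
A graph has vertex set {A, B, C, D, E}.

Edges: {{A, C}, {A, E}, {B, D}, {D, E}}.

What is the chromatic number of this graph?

B and D are adjacent, so at least 2 colors are needed.
2 colors suffice: color red → {A, D}; color blue → {B, C, E}. Each edge has distinct colors on its endpoints.

2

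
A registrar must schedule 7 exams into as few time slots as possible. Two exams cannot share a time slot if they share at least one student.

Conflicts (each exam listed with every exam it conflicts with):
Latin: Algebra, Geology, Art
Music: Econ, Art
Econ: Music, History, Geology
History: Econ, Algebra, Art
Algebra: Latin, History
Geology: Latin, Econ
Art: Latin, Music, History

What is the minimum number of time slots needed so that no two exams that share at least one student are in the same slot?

The cycle Econ-Music-Art-Latin-Geology-Econ has odd length 5, so it cannot be 2-colored; at least 3 time slots are needed.
A valid assignment using 3 time slots: Latin=2, Music=2, Econ=1, History=2, Algebra=1, Geology=3, Art=1. No two conflicting exams share a time slot.

3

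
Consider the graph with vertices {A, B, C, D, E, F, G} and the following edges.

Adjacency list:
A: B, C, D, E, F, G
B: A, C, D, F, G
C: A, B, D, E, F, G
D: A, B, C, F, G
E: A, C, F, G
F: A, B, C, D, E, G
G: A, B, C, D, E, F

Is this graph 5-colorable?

No

A, B, C, D, F, G are mutually adjacent (a clique of size 6), so at least 6 colors are needed.
So 5 colors are not enough.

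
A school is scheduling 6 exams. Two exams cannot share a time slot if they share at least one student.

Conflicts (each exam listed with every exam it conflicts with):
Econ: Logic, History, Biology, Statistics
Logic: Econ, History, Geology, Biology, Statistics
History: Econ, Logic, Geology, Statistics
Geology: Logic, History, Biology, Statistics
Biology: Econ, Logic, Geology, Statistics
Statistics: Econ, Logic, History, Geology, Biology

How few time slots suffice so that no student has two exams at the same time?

Econ, Logic, History, Statistics are mutually in conflict, so at least 4 time slots are needed.
4 time slots suffice: time slot 1 → {Logic}; time slot 2 → {Statistics}; time slot 3 → {History, Biology}; time slot 4 → {Econ, Geology}. Each listed conflict is separated.

4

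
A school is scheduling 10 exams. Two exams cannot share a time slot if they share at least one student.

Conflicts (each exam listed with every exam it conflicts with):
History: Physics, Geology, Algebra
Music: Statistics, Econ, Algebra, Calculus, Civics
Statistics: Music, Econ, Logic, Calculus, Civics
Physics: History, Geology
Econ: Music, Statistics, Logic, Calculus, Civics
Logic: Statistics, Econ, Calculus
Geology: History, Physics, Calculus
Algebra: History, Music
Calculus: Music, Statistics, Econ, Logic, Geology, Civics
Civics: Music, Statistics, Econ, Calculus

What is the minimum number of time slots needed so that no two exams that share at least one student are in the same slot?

Music, Statistics, Econ, Calculus, Civics are mutually in conflict, so at least 5 time slots are needed.
Using 5 time slots: History=1, Music=2, Statistics=3, Physics=3, Econ=4, Logic=2, Geology=2, Algebra=3, Calculus=1, Civics=5. Every pair that conflicts lands in different time slots.

5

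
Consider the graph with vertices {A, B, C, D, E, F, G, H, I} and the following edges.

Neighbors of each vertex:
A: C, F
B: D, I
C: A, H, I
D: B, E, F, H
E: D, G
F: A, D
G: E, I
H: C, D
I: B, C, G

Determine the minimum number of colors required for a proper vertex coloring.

3

The cycle H-D-F-A-C-H has odd length 5, so it cannot be 2-colored; at least 3 colors are needed.
3 colors suffice: color 1 → {A, D, I}; color 2 → {B, C, F, G}; color 3 → {E, H}. Every edge joins two different colors.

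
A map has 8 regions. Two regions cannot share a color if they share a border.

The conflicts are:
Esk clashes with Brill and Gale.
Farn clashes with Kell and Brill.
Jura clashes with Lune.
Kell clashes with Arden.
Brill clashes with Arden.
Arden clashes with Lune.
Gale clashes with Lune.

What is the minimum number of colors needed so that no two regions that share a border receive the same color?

3

The cycle Esk-Gale-Lune-Arden-Brill-Esk has odd length 5, so it cannot be 2-colored; at least 3 colors are needed.
3 colors suffice: color 1 → {Kell, Brill, Lune}; color 2 → {Farn, Jura, Arden, Gale}; color 3 → {Esk}. No two conflicting regions share a color.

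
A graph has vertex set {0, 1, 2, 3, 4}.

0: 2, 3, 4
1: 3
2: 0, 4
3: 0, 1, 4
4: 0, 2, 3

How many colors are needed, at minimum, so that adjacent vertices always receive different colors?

3

0, 3, 4 form a triangle, so at least 3 colors are needed.
3 colors suffice: 0=c, 1=b, 2=a, 3=a, 4=b. Each edge has distinct colors on its endpoints.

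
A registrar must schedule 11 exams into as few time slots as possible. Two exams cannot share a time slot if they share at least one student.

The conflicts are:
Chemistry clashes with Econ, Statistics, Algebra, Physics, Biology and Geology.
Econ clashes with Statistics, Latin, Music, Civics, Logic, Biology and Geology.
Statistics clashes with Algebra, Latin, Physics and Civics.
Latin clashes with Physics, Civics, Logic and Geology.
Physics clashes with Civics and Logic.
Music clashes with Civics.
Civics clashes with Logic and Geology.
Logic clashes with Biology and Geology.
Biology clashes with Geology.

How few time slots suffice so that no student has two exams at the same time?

Econ, Latin, Civics, Logic, Geology are mutually in conflict, so at least 5 time slots are needed.
A valid assignment using 5 time slots: Chemistry=2, Econ=1, Statistics=3, Algebra=1, Latin=4, Physics=1, Music=3, Civics=2, Logic=5, Biology=4, Geology=3. Each listed conflict is separated.

5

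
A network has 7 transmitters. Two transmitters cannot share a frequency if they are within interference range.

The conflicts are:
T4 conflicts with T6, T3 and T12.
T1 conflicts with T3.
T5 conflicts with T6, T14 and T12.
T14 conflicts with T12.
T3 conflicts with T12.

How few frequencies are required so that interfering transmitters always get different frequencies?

T4, T3, T12 are mutually in conflict, so at least 3 frequencies are needed.
3 frequencies suffice: frequency 1 → {T1, T6, T12}; frequency 2 → {T4, T5}; frequency 3 → {T14, T3}. No two conflicting transmitters share a frequency.

3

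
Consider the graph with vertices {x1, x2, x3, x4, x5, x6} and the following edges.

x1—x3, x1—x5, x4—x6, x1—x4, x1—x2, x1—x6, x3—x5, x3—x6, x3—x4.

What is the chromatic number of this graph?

4

x1, x3, x4, x6 are pairwise adjacent (a clique of size 4), so at least 4 colors are needed.
4 colors suffice: color 1 → {x1}; color 2 → {x2, x3}; color 3 → {x4, x5}; color 4 → {x6}. Each edge has distinct colors on its endpoints.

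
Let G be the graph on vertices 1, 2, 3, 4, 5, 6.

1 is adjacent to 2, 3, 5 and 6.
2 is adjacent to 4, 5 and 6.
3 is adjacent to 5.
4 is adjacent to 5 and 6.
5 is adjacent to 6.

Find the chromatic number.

1, 2, 5, 6 are pairwise adjacent (a clique of size 4), so at least 4 colors are needed.
A valid assignment using 4 colors: 1=d, 2=b, 3=b, 4=d, 5=a, 6=c. Every edge joins two different colors.

4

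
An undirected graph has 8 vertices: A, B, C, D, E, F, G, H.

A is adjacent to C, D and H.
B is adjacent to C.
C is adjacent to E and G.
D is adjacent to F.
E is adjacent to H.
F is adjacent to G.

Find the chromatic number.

The cycle F-G-C-A-D-F has odd length 5, so it cannot be 2-colored; at least 3 colors are needed.
A valid assignment using 3 colors: A=blue, B=blue, C=red, D=red, E=blue, F=blue, G=green, H=red. Each edge has distinct colors on its endpoints.

3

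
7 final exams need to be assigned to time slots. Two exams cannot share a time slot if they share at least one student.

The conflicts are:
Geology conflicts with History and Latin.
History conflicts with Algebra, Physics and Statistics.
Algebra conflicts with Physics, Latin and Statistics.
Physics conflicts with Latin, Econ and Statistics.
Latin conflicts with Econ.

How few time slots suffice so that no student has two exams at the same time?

History, Algebra, Physics, Statistics all conflict with each other, so at least 4 time slots are needed.
4 time slots suffice: time slot 1 → {Geology, Physics}; time slot 2 → {History, Latin}; time slot 3 → {Algebra, Econ}; time slot 4 → {Statistics}. No two conflicting exams share a time slot.

4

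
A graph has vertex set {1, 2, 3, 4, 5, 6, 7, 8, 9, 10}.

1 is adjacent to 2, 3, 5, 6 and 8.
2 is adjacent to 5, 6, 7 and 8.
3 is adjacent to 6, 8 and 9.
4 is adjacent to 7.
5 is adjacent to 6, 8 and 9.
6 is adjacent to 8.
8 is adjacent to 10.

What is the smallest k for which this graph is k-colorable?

1, 2, 5, 6, 8 are pairwise adjacent (a clique of size 5), so at least 5 colors are needed.
5 colors suffice: color a → {7, 8, 9}; color b → {4, 6, 10}; color c → {1}; color d → {3, 5}; color e → {2}. Every edge joins two different colors.

5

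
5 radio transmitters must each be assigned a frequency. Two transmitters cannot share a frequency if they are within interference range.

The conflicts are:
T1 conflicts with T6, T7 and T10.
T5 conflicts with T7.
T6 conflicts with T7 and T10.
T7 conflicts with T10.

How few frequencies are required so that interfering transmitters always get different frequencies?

4

T1, T6, T7, T10 are mutually in conflict, so at least 4 frequencies are needed.
4 frequencies suffice: T1=2, T5=2, T6=3, T7=1, T10=4. No two conflicting transmitters share a frequency.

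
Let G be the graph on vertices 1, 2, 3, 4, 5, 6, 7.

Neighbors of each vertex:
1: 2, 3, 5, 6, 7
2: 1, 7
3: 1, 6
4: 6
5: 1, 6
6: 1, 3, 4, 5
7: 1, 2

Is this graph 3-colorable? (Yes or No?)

Yes

The chromatic number is 3. 1, 2, 7 are mutually adjacent, so at least 3 colors are needed.
3 colors suffice: color a → {1, 4}; color b → {2, 6}; color c → {3, 5, 7}.
That is already a proper 3-coloring.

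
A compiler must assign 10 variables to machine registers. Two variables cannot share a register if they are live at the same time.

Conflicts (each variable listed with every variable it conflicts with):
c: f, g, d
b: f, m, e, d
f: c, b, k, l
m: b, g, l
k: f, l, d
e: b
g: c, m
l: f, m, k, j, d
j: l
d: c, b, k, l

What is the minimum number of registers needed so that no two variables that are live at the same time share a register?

k, l, d are mutually in conflict, so at least 3 registers are needed.
A valid assignment using 3 registers: c=1, b=1, f=2, m=2, k=3, e=2, g=3, l=1, j=2, d=2. No two conflicting variables share a register.

3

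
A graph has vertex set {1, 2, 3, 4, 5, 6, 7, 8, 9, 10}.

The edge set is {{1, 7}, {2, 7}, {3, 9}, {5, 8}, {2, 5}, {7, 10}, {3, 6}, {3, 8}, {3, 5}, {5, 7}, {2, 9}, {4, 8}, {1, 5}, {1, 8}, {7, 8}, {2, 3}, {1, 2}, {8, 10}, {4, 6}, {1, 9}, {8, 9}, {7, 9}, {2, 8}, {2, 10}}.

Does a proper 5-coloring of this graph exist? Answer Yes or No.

Yes

The chromatic number is 5. 1, 2, 5, 7, 8 are mutually adjacent (a clique of size 5), so at least 5 colors are needed.
A valid assignment using 5 colors: 1=e, 2=b, 3=c, 4=b, 5=d, 6=a, 7=c, 8=a, 9=d, 10=d.
That is already a proper 5-coloring.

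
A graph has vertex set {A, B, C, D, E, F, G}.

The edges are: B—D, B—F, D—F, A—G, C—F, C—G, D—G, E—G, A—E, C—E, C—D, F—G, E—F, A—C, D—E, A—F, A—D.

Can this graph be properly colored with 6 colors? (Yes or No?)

Yes

The chromatic number is 6. A, C, D, E, F, G are mutually adjacent (a clique of size 6), so at least 6 colors are needed.
A valid assignment using 6 colors: A=3, B=3, C=6, D=2, E=5, F=1, G=4.
That is already a proper 6-coloring.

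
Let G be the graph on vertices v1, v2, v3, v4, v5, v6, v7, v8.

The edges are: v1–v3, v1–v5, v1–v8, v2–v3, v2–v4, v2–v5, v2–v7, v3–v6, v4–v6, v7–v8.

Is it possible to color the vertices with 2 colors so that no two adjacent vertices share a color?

No

The cycle v1-v8-v7-v2-v5-v1 has odd length 5, so it cannot be 2-colored; at least 3 colors are needed.
So 2 colors are not enough.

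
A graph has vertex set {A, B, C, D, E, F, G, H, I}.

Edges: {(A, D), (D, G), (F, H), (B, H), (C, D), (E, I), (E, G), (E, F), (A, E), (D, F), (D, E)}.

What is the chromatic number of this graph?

D, E, F are pairwise adjacent, so at least 3 colors are needed.
3 colors suffice: color red → {C, E, H}; color blue → {B, D, I}; color green → {A, F, G}. No two adjacent vertices share a color.

3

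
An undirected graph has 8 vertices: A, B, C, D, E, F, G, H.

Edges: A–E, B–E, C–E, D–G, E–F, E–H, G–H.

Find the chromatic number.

2

A and E are adjacent, so at least 2 colors are needed.
One proper 2-coloring: A=blue, B=blue, C=blue, D=blue, E=red, F=blue, G=red, H=blue. Every edge joins two different colors.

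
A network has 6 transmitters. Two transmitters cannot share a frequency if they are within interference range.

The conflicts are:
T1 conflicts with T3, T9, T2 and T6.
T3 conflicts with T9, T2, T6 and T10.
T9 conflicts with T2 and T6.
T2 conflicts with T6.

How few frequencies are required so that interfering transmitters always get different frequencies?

T1, T3, T9, T2, T6 all conflict with each other, so at least 5 frequencies are needed.
A valid assignment using 5 frequencies: T1=2, T3=1, T9=3, T2=5, T6=4, T10=2. No two conflicting transmitters share a frequency.

5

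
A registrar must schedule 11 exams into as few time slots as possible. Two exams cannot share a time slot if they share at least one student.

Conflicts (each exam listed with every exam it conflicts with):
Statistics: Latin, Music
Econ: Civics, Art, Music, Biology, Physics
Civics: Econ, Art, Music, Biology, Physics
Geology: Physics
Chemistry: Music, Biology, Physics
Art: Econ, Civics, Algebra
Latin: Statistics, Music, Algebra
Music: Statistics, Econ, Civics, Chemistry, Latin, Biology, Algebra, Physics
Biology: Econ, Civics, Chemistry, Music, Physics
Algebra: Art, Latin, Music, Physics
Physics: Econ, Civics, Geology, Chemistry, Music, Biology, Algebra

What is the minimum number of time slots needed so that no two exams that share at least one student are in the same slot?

Econ, Civics, Music, Biology, Physics all conflict with each other, so at least 5 time slots are needed.
5 time slots suffice: time slot 1 → {Geology, Art, Music}; time slot 2 → {Latin, Physics}; time slot 3 → {Statistics, Biology, Algebra}; time slot 4 → {Econ, Chemistry}; time slot 5 → {Civics}. Each listed conflict is separated.

5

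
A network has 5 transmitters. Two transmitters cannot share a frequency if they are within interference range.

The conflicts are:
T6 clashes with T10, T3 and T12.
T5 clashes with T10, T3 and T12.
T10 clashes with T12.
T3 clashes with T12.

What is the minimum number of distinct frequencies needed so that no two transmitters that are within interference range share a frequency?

3

T5, T10, T12 all conflict with each other, so at least 3 frequencies are needed.
3 frequencies suffice: frequency 1 → {T12}; frequency 2 → {T10, T3}; frequency 3 → {T6, T5}. Every pair that conflicts lands in different frequencies.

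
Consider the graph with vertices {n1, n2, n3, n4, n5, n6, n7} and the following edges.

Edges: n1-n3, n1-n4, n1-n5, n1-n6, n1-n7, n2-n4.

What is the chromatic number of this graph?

2

n1 and n6 are adjacent, so at least 2 colors are needed.
2 colors suffice: color 1 → {n1, n2}; color 2 → {n3, n4, n5, n6, n7}. Every edge joins two different colors.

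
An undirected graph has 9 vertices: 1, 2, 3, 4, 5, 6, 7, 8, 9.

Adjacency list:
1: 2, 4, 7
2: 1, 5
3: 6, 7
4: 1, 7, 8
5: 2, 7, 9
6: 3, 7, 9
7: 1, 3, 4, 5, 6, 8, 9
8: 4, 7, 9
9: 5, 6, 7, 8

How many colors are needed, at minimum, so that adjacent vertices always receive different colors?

5, 7, 9 are mutually adjacent, so at least 3 colors are needed.
3 colors suffice: 1=green, 2=red, 3=blue, 4=blue, 5=green, 6=green, 7=red, 8=green, 9=blue. No two adjacent vertices share a color.

3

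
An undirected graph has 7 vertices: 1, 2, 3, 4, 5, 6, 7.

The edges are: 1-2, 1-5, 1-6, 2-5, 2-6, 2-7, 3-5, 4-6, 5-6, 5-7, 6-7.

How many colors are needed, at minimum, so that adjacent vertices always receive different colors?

1, 2, 5, 6 are pairwise adjacent (a clique of size 4), so at least 4 colors are needed.
One proper 4-coloring: 1=d, 2=c, 3=b, 4=a, 5=a, 6=b, 7=d. Each edge has distinct colors on its endpoints.

4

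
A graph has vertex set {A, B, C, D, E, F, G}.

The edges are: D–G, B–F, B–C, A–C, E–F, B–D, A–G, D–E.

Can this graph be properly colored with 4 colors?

Yes

The chromatic number is 3. The cycle A-C-B-D-G-A has odd length 5, so it cannot be 2-colored; at least 3 colors are needed.
3 colors suffice: color 1 → {A, B, E}; color 2 → {C, D, F}; color 3 → {G}.
Since 4 ≥ 3, a proper 4-coloring certainly exists.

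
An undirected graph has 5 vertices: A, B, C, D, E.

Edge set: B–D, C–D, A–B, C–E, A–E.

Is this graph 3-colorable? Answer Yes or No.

The chromatic number is 3. The cycle C-E-A-B-D-C has odd length 5, so it cannot be 2-colored; at least 3 colors are needed.
3 colors suffice: color 1 → {A, D}; color 2 → {B, E}; color 3 → {C}.
That is already a proper 3-coloring.

Yes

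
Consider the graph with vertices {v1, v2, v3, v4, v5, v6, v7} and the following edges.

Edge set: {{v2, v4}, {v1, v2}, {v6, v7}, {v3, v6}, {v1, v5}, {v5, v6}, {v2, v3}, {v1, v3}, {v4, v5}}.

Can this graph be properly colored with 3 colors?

The chromatic number is 3. v1, v2, v3 are pairwise adjacent, so at least 3 colors are needed.
3 colors suffice: color 1 → {v1, v4, v6}; color 2 → {v3, v5, v7}; color 3 → {v2}.
That is already a proper 3-coloring.

Yes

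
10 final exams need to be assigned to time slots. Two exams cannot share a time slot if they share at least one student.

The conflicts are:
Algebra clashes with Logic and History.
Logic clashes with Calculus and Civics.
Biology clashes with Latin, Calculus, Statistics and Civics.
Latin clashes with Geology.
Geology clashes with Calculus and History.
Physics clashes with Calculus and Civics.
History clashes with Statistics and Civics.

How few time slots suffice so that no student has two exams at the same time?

The cycle Calculus-Geology-History-Civics-Physics-Calculus has odd length 5, so it cannot be 2-colored; at least 3 time slots are needed.
3 time slots suffice: Algebra=2, Logic=3, Biology=3, Latin=1, Geology=2, Physics=3, Calculus=1, History=1, Statistics=2, Civics=2. Every pair that conflicts lands in different time slots.

3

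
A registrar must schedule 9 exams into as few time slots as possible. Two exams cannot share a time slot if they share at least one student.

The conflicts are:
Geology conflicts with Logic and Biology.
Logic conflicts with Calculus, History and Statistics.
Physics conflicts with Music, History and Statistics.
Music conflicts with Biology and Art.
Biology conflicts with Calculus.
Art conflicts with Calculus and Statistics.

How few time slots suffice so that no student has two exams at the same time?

Physics and History conflict, so at least 2 time slots are needed.
2 time slots suffice: time slot 1 → {Logic, Physics, Biology, Art}; time slot 2 → {Geology, Music, Calculus, History, Statistics}. Each listed conflict is separated.

2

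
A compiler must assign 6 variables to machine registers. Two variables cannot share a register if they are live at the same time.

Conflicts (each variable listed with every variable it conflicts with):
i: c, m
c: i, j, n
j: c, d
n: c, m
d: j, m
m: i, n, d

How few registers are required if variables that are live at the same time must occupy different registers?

3

The cycle m-i-c-j-d-m has odd length 5, so it cannot be 2-colored; at least 3 registers are needed.
Using 3 registers: i=2, c=1, j=2, n=2, d=3, m=1. Each listed conflict is separated.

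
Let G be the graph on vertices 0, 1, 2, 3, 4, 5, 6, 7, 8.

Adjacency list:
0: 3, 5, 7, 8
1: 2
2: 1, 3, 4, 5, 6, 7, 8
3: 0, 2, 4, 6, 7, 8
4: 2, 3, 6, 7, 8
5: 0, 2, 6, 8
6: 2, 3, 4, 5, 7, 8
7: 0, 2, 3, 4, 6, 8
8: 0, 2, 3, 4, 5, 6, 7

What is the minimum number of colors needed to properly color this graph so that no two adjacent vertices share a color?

6

2, 3, 4, 6, 7, 8 are mutually adjacent (a clique of size 6), so at least 6 colors are needed.
6 colors suffice: 0=a, 1=b, 2=a, 3=e, 4=f, 5=c, 6=d, 7=c, 8=b. Every edge joins two different colors.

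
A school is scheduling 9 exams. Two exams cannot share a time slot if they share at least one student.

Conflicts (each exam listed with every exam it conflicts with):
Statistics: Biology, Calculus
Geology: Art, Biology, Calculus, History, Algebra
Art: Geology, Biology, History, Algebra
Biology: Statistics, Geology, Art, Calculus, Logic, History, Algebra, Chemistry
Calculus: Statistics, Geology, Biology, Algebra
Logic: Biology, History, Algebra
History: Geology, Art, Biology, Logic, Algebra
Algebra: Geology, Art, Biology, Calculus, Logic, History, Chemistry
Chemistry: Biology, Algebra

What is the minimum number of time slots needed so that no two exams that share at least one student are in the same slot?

Geology, Art, Biology, History, Algebra all conflict with each other, so at least 5 time slots are needed.
5 time slots suffice: time slot 1 → {Biology}; time slot 2 → {Statistics, Algebra}; time slot 3 → {Geology, Logic, Chemistry}; time slot 4 → {Calculus, History}; time slot 5 → {Art}. Every pair that conflicts lands in different time slots.

5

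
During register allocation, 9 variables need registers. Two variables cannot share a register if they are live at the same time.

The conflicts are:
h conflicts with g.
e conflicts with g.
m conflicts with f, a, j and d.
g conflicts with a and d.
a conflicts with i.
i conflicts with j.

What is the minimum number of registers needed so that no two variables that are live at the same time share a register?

g and d conflict, so at least 2 registers are needed.
Using 2 registers: h=2, e=2, m=1, g=1, f=2, a=2, i=1, j=2, d=2. Every pair that conflicts lands in different registers.

2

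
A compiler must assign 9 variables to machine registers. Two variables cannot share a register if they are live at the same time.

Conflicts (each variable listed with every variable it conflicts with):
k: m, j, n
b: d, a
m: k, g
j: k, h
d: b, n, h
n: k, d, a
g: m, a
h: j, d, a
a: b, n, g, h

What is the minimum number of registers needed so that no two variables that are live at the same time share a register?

3

The cycle a-g-m-k-n-a has odd length 5, so it cannot be 2-colored; at least 3 registers are needed.
3 registers suffice: register 1 → {k, d, a}; register 2 → {b, m, n, h}; register 3 → {j, g}. Every pair that conflicts lands in different registers.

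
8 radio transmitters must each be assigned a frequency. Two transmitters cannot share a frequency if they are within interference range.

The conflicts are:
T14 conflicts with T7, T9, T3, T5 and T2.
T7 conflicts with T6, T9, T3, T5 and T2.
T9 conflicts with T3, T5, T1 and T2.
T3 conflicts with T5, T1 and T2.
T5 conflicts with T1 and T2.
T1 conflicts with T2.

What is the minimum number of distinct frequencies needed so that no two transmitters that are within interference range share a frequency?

6

T14, T7, T9, T3, T5, T2 are mutually in conflict, so at least 6 frequencies are needed.
6 frequencies suffice: frequency 1 → {T6, T3}; frequency 2 → {T9}; frequency 3 → {T7, T1}; frequency 4 → {T2}; frequency 5 → {T5}; frequency 6 → {T14}. Every pair that conflicts lands in different frequencies.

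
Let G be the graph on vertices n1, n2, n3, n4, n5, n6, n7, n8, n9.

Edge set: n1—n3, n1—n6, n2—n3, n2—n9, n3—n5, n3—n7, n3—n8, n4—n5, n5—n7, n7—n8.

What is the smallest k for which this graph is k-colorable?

n3, n7, n8 are mutually adjacent, so at least 3 colors are needed.
3 colors suffice: color 1 → {n3, n4, n6, n9}; color 2 → {n1, n2, n5, n8}; color 3 → {n7}. Each edge has distinct colors on its endpoints.

3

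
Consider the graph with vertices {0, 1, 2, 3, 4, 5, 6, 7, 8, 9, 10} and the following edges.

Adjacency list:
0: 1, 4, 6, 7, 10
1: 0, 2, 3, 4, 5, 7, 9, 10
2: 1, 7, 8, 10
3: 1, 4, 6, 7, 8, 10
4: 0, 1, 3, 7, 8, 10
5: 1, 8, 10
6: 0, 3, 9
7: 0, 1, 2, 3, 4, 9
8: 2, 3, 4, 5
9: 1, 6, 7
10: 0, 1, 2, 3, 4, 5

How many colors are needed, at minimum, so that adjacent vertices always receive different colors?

4

1, 3, 4, 7 are mutually adjacent (a clique of size 4), so at least 4 colors are needed.
4 colors suffice: color red → {1, 6, 8}; color blue → {0, 2, 3, 5, 9}; color green → {7, 10}; color yellow → {4}. No two adjacent vertices share a color.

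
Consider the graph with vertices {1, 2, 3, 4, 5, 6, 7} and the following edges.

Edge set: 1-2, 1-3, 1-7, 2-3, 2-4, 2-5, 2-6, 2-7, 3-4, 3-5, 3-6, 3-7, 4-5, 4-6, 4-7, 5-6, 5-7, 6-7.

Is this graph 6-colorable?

Yes

The chromatic number is 6. 2, 3, 4, 5, 6, 7 are mutually adjacent (a clique of size 6), so at least 6 colors are needed.
6 colors suffice: color a → {7}; color b → {3}; color c → {2}; color d → {1, 4}; color e → {6}; color f → {5}.
That is already a proper 6-coloring.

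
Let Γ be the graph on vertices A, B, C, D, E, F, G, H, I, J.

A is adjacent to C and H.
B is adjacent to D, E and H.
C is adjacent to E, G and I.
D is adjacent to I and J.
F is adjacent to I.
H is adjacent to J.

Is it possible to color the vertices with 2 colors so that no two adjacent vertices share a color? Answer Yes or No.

The cycle D-B-E-C-I-D has odd length 5, so it cannot be 2-colored; at least 3 colors are needed.
So 2 colors are not enough.

No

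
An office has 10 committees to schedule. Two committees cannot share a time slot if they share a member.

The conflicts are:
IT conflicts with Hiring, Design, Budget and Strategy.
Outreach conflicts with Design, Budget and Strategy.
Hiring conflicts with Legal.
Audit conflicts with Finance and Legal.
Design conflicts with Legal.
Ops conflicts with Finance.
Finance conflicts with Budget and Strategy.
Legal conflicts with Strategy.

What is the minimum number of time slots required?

Audit and Legal conflict, so at least 2 time slots are needed.
2 time slots suffice: time slot 1 → {IT, Outreach, Finance, Legal}; time slot 2 → {Hiring, Audit, Design, Ops, Budget, Strategy}. Each listed conflict is separated.

2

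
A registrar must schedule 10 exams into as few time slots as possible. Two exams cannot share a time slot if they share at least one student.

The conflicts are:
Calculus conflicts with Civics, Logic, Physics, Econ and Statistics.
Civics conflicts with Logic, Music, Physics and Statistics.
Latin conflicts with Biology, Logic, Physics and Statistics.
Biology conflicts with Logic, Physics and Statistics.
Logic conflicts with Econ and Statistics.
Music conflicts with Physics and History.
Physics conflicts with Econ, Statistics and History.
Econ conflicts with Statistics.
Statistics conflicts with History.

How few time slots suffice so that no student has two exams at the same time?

4

Calculus, Civics, Physics, Statistics are mutually in conflict, so at least 4 time slots are needed.
4 time slots suffice: Calculus=3, Civics=4, Latin=3, Biology=4, Logic=1, Music=2, Physics=1, Econ=4, Statistics=2, History=3. Each listed conflict is separated.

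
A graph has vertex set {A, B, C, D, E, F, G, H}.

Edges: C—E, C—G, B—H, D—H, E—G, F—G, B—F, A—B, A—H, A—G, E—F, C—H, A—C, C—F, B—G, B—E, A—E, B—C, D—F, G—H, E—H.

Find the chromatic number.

A, B, C, E, G, H form a clique, so at least 6 colors are needed.
6 colors suffice: color 1 → {D, E}; color 2 → {F, H}; color 3 → {B}; color 4 → {C}; color 5 → {G}; color 6 → {A}. No two adjacent vertices share a color.

6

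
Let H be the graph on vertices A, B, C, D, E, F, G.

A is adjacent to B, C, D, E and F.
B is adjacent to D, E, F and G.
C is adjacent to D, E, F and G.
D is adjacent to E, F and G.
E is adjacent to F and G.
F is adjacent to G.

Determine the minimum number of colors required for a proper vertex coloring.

C, D, E, F, G form a clique, so at least 5 colors are needed.
5 colors suffice: A=purple, B=yellow, C=yellow, D=red, E=blue, F=green, G=purple. No two adjacent vertices share a color.

5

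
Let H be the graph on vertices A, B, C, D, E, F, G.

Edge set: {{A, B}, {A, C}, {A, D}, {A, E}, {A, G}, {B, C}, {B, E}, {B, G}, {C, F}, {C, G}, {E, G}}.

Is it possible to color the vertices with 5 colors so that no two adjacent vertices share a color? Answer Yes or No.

The chromatic number is 4. A, B, E, G form a clique, so at least 4 colors are needed.
4 colors suffice: color 1 → {A, F}; color 2 → {B, D}; color 3 → {G}; color 4 → {C, E}.
Since 5 ≥ 4, a proper 5-coloring certainly exists.

Yes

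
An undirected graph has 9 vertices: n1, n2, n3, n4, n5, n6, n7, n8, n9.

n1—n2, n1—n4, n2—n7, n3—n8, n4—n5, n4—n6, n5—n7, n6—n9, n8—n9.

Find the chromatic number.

3

The cycle n1-n4-n5-n7-n2-n1 has odd length 5, so it cannot be 2-colored; at least 3 colors are needed.
3 colors suffice: n1=2, n2=1, n3=1, n4=1, n5=2, n6=2, n7=3, n8=2, n9=1. No two adjacent vertices share a color.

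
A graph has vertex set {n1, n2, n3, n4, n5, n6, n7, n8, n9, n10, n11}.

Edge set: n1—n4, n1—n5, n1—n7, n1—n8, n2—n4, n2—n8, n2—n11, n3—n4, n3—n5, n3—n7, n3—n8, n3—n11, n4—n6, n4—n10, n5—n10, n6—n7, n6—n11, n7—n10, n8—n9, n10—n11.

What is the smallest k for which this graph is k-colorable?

2

n2 and n8 are adjacent, so at least 2 colors are needed.
2 colors suffice: color 1 → {n1, n2, n3, n6, n9, n10}; color 2 → {n4, n5, n7, n8, n11}. No two adjacent vertices share a color.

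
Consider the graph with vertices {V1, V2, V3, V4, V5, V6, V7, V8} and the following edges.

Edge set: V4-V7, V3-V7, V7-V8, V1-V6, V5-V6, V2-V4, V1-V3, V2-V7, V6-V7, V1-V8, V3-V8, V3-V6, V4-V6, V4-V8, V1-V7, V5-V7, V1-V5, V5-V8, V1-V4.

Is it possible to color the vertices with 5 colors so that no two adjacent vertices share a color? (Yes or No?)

The chromatic number is 4. V1, V5, V6, V7 form a clique, so at least 4 colors are needed.
4 colors suffice: V1=B, V2=B, V3=G, V4=G, V5=G, V6=Y, V7=R, V8=Y.
Since 5 ≥ 4, a proper 5-coloring certainly exists.

Yes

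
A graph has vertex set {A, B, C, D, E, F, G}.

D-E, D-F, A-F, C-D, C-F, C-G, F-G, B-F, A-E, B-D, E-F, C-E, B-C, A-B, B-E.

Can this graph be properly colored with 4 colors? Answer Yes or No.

B, C, D, E, F form a clique, so at least 5 colors are needed.
So 4 colors are not enough.

No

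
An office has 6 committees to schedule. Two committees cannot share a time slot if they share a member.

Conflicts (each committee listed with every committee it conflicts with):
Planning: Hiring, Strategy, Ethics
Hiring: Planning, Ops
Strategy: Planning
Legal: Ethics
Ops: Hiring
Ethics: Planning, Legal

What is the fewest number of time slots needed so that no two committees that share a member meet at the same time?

Planning and Strategy conflict, so at least 2 time slots are needed.
Using 2 time slots: Planning=1, Hiring=2, Strategy=2, Legal=1, Ops=1, Ethics=2. No two conflicting committees share a time slot.

2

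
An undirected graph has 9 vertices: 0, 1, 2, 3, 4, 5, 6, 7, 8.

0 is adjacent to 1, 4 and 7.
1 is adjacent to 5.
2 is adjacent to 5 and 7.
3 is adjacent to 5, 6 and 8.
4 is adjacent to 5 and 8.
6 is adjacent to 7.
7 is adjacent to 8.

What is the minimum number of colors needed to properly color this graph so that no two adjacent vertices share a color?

The cycle 8-4-5-2-7-8 has odd length 5, so it cannot be 2-colored; at least 3 colors are needed.
A valid assignment using 3 colors: 0=green, 1=blue, 2=blue, 3=blue, 4=blue, 5=red, 6=green, 7=red, 8=green. Each edge has distinct colors on its endpoints.

3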